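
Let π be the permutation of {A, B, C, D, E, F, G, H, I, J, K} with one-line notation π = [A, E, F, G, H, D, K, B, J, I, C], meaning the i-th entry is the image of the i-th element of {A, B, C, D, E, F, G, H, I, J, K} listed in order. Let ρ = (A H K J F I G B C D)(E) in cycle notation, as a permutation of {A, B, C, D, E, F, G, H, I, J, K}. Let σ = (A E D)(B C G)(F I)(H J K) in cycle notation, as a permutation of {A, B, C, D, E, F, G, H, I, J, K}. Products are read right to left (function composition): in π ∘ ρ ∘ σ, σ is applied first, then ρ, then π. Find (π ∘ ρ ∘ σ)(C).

Apply the permutations in order: σ(C) = G, then ρ(G) = B, then π(B) = E. So (π ∘ ρ ∘ σ)(C) = E.

E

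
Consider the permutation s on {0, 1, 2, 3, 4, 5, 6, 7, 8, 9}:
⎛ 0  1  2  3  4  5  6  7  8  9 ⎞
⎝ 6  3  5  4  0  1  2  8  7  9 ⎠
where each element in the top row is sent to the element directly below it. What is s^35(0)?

0

Tracing 0 → 6 → … returns to 0 after 7 steps, so 0 lies in a 7-cycle (0 6 2 5 1 3 4).
Since the cycle has length 7, s^35 acts on it the same as s^0 (35 mod 7 = 0).
So s^35(0) = 0.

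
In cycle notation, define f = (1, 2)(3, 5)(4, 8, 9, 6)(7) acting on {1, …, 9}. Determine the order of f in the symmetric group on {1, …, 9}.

4

The cycle type of f is (4, 2, 2, 1).
Since disjoint cycles commute, ord(f) = lcm(4, 2, 2) = 4.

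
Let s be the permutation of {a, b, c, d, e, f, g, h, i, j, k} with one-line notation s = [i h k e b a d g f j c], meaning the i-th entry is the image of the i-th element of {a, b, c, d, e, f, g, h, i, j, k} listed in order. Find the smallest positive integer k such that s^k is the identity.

The disjoint-cycle form of s has cycle lengths 5, 3, 2, 1.
The order is lcm(5, 3, 2) = 30.

30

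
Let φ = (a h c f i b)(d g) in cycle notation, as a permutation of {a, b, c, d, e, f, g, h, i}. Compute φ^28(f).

h

f lies in the 6-cycle (a h c f i b).
On a 6-cycle, φ^6 is the identity, so φ^28 = φ^4 there (28 ≡ 4 mod 6).
Advancing 4 steps from f: f → i → b → a → h.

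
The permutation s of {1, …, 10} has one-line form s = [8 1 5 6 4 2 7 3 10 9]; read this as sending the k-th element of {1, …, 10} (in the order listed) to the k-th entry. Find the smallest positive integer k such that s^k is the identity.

14

Decomposing into disjoint cycles gives cycle lengths 7, 2, 1.
Since disjoint cycles commute, ord(s) = lcm(7, 2) = 14.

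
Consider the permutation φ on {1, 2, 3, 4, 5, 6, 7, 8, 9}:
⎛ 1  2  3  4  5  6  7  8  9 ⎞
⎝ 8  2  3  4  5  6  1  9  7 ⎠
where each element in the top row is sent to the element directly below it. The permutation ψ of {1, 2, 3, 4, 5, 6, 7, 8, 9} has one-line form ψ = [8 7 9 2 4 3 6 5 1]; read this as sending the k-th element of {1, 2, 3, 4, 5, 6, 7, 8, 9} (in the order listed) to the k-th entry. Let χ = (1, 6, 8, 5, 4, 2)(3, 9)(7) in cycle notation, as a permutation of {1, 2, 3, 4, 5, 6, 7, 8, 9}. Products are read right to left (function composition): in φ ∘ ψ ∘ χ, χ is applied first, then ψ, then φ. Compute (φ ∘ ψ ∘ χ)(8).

4

Apply the permutations in order: χ(8) = 5, then ψ(5) = 4, then φ(4) = 4. So (φ ∘ ψ ∘ χ)(8) = 4.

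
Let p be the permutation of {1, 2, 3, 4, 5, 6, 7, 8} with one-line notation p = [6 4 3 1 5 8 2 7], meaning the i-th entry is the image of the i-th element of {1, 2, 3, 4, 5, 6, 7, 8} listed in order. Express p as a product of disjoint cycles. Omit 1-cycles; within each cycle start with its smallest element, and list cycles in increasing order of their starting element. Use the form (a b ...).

(1 6 8 7 2 4)

From 1: 1 → 6 → 8 → 7 → 2 → 4 → 1, closing the cycle (1 6 8 7 2 4).
Repeating from the next unused element and collecting all non-trivial cycles gives (1 6 8 7 2 4).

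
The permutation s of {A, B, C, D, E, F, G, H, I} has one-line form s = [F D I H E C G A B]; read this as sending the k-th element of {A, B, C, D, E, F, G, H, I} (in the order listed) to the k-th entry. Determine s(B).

D

B is element number 2 of the domain, and entry number 2 of the one-line form is D, so s(B) = D.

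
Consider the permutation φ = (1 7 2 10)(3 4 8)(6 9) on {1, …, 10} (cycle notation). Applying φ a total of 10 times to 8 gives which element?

3

8 lies in the 3-cycle (3 4 8).
Powers repeat with period 3 on this cycle, and 10 mod 3 = 1, so φ^10(8) = φ^1(8).
Advancing 1 step from 8: 8 → 3.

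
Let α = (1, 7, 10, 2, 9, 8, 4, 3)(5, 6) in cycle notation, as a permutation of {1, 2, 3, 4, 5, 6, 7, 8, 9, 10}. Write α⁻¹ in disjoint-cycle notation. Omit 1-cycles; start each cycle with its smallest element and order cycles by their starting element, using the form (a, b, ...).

(1, 3, 4, 8, 9, 2, 10, 7)(5, 6)

Inverting a permutation written in cycle notation just reverses the order within every cycle.
Reversing each cycle of α and rotating so the smallest element leads gives (1, 3, 4, 8, 9, 2, 10, 7)(5, 6).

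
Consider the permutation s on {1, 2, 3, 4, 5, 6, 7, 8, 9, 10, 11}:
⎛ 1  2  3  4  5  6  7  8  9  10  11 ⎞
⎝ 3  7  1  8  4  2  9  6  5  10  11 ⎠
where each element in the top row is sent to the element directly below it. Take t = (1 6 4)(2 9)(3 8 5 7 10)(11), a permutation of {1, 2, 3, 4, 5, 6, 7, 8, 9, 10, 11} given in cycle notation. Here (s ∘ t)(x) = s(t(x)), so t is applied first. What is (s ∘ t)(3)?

t(3) = 8, then s(8) = 6; composing gives (s ∘ t)(3) = 6.

6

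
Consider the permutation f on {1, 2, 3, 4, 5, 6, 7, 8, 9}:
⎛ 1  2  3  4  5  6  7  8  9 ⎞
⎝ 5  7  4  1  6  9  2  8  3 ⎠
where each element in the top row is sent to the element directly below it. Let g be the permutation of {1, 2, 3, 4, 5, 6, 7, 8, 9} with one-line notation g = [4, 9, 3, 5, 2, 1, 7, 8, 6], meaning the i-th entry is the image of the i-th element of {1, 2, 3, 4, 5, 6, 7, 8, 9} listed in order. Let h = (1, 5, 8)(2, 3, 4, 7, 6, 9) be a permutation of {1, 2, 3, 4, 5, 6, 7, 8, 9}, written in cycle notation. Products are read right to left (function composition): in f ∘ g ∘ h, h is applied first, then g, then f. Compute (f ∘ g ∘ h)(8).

1

Apply the permutations in order: h(8) = 1, then g(1) = 4, then f(4) = 1. So (f ∘ g ∘ h)(8) = 1.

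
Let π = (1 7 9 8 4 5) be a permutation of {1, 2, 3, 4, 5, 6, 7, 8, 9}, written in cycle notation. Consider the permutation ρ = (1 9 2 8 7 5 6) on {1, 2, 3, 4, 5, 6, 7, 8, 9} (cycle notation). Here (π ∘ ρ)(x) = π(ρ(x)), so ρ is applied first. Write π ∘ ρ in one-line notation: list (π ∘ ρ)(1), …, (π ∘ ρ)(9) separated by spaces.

(π ∘ ρ)(x) = π(ρ(x)). Computing each image: π(ρ(1)) = π(9) = 8, π(ρ(2)) = π(8) = 4, π(ρ(3)) = π(3) = 3, π(ρ(4)) = π(4) = 5, π(ρ(5)) = π(6) = 6, π(ρ(6)) = π(1) = 7, π(ρ(7)) = π(5) = 1, π(ρ(8)) = π(7) = 9, π(ρ(9)) = π(2) = 2.
Hence π ∘ ρ = [8 4 3 5 6 7 1 9 2].

8 4 3 5 6 7 1 9 2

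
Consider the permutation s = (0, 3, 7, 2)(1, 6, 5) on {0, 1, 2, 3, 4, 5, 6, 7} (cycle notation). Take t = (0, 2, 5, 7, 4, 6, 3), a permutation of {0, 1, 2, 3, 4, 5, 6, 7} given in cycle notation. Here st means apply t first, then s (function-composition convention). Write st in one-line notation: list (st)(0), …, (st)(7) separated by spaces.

0 6 1 3 5 2 7 4

Chase each element through t then s: 0 → 2 → 0; 1 → 1 → 6; 2 → 5 → 1; 3 → 0 → 3; 4 → 6 → 5; 5 → 7 → 2; 6 → 3 → 7; 7 → 4 → 4.
Collecting the images, st = [0 6 1 3 5 2 7 4].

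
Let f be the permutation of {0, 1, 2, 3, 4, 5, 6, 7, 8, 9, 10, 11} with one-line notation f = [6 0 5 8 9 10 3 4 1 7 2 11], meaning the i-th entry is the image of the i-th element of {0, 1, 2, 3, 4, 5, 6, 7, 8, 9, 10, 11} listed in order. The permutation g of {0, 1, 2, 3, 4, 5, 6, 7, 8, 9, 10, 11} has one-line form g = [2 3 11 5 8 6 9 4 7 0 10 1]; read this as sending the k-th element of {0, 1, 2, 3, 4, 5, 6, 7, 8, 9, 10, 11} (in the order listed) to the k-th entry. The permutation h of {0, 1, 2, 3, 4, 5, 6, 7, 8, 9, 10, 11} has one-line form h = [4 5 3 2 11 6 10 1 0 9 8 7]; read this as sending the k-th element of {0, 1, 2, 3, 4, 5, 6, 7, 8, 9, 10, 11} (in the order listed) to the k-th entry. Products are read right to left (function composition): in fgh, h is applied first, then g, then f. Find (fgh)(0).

(fgh)(0) = f(g(h(0))). h(0) = 4, then g(4) = 8, then f(8) = 1, so the result is 1.

1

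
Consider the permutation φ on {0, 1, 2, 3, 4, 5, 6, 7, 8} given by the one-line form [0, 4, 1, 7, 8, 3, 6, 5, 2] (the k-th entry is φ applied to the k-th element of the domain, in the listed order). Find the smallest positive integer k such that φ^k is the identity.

The disjoint-cycle form of φ has cycle lengths 4, 3, 1, 1.
Since disjoint cycles commute, ord(φ) = lcm(4, 3) = 12.

12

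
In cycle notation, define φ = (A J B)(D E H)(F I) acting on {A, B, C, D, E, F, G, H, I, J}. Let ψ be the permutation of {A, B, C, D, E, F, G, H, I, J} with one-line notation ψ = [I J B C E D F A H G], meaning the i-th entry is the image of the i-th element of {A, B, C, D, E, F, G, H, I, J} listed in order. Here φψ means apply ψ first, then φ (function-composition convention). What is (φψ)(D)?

C

First apply ψ: ψ(D) = C, then φ(C) = C. Thus (φψ)(D) = C.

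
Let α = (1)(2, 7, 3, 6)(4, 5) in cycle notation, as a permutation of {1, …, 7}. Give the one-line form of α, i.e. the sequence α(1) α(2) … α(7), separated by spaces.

1 7 6 5 4 2 3

Each element maps to the next entry in its cycle (wrapping to the front): 1↦1, 2↦7, 3↦6, 4↦5, 5↦4, 6↦2, 7↦3.
Listing these in domain order gives 1 7 6 5 4 2 3.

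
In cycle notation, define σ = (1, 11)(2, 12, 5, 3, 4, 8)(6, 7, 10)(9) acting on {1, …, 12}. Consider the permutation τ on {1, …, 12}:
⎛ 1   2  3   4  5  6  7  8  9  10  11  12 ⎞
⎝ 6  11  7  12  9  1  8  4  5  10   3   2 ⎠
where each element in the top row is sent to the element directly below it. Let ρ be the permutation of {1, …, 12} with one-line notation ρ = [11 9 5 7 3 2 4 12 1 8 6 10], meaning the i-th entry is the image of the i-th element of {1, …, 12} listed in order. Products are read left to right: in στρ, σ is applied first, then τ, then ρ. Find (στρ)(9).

3

Chase 9: σ(9) = 9; τ(9) = 5; ρ(5) = 3. Hence (στρ)(9) = 3.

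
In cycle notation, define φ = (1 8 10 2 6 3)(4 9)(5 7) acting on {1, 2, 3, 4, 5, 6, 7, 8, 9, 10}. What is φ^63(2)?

2 lies in the 6-cycle (1 8 10 2 6 3).
Powers repeat with period 6 on this cycle, and 63 mod 6 = 3, so φ^63(2) = φ^3(2).
Advancing 3 steps from 2: 2 → 6 → 3 → 1.

1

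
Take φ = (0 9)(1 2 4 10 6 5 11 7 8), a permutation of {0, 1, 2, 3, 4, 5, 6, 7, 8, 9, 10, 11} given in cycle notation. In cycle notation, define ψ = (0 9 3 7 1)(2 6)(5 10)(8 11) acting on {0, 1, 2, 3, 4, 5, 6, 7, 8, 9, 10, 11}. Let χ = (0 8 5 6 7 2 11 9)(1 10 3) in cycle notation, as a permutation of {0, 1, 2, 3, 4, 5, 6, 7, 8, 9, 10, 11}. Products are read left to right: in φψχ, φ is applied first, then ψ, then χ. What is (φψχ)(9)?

Apply the permutations in order: φ(9) = 0, then ψ(0) = 9, then χ(9) = 0. So (φψχ)(9) = 0.

0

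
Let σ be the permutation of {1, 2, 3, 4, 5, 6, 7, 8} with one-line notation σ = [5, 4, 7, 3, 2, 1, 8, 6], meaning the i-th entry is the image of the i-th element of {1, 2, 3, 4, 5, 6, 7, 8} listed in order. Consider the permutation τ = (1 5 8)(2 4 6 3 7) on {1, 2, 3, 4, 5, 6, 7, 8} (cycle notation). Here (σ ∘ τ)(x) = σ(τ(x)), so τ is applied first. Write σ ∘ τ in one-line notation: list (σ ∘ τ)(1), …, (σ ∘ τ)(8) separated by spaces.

2 3 8 1 6 7 4 5

Chase each element through τ then σ: 1 → 5 → 2; 2 → 4 → 3; 3 → 7 → 8; 4 → 6 → 1; 5 → 8 → 6; 6 → 3 → 7; 7 → 2 → 4; 8 → 1 → 5.
Collecting the images, σ ∘ τ = [2 3 8 1 6 7 4 5].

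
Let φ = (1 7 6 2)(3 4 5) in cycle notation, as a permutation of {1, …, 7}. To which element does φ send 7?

In the cycle (1 7 6 2), 7 is followed by 6, so φ(7) = 6.

6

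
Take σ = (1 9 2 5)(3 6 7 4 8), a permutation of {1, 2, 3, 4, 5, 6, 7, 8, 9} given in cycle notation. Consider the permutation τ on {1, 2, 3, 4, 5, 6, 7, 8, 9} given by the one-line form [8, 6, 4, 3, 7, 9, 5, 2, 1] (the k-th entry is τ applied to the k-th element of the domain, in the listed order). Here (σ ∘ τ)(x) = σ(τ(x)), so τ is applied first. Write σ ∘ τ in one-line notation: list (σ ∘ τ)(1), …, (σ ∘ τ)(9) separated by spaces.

3 7 8 6 4 2 1 5 9

Chase each element through τ then σ: 1 → 8 → 3; 2 → 6 → 7; 3 → 4 → 8; 4 → 3 → 6; 5 → 7 → 4; 6 → 9 → 2; 7 → 5 → 1; 8 → 2 → 5; 9 → 1 → 9.
So σ ∘ τ in one-line form is 3 7 8 6 4 2 1 5 9.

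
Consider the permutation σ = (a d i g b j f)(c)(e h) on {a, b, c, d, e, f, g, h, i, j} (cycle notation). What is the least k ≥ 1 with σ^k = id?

The cycle type of σ is (7, 2, 1).
Since disjoint cycles commute, ord(σ) = lcm(7, 2) = 14.

14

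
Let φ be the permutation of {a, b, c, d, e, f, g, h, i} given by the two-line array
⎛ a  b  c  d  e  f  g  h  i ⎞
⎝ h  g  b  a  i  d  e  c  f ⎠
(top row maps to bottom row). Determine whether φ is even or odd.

even

In disjoint-cycle form the cycle lengths are 9.
A cycle of length ℓ contributes ℓ−1 transpositions, so φ is a product of 8 transpositions — even.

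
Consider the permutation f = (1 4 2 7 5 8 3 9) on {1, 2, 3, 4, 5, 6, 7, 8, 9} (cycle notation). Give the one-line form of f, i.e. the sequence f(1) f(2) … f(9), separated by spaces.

Each element maps to the next entry in its cycle (wrapping to the front): 1↦4, 2↦7, 3↦9, 4↦2, 5↦8, 6↦6, 7↦5, 8↦3, 9↦1.
So the one-line form is 4 7 9 2 8 6 5 3 1.

4 7 9 2 8 6 5 3 1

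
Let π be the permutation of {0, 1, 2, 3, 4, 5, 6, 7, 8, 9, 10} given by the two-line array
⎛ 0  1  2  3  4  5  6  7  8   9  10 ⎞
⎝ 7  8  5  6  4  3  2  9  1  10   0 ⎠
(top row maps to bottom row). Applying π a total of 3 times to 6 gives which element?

3

Tracing 6 → 2 → … returns to 6 after 4 steps, so 6 lies in a 4-cycle (2, 5, 3, 6).
Advancing 3 steps from 6: 6 → 2 → 5 → 3.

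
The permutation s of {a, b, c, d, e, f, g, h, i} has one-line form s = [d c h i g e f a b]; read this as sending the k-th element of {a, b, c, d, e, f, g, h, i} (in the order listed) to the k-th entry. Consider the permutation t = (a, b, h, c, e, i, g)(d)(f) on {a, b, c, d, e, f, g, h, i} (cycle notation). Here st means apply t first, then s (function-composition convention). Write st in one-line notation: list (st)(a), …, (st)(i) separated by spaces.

c a g i b e d h f

(st)(x) = s(t(x)). Computing each image: s(t(a)) = s(b) = c, s(t(b)) = s(h) = a, s(t(c)) = s(e) = g, s(t(d)) = s(d) = i, s(t(e)) = s(i) = b, s(t(f)) = s(f) = e, s(t(g)) = s(a) = d, s(t(h)) = s(c) = h, s(t(i)) = s(g) = f.
Hence st = [c a g i b e d h f].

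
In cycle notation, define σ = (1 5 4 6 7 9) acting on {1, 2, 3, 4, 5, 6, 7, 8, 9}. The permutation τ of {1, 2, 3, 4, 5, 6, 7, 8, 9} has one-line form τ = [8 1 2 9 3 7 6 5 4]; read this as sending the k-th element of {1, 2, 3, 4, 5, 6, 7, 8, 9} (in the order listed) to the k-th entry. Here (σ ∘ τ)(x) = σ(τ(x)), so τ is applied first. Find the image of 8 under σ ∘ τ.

(σ ∘ τ)(8) = σ(τ(8)). τ(8) = 5, then σ(5) = 4. So (σ ∘ τ)(8) = 4.

4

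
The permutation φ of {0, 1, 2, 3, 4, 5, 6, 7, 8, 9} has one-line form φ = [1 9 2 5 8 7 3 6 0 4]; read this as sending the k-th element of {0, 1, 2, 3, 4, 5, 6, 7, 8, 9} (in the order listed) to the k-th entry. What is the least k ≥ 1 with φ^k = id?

Writing φ as disjoint cycles, the cycle lengths are 5, 4, 1.
The order of φ is the least common multiple of its cycle lengths: lcm(5, 4) = 20.

20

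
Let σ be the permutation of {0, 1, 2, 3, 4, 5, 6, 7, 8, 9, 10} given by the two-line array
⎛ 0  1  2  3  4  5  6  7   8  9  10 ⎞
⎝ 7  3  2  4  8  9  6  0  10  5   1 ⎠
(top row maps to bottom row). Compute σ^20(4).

Tracing 4 → 8 → … returns to 4 after 5 steps, so 4 lies in a 5-cycle (1, 3, 4, 8, 10).
Since the cycle has length 5, σ^20 acts on it the same as σ^0 (20 mod 5 = 0).
So σ^20(4) = 4.

4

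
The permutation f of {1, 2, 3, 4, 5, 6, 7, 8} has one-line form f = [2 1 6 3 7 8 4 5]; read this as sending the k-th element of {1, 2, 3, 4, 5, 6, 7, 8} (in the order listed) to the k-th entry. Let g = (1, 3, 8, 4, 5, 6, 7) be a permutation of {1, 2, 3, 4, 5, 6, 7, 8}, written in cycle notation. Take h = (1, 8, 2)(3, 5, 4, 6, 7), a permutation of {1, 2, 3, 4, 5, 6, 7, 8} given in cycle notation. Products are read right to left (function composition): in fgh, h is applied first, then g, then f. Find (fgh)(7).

5

(fgh)(7) = f(g(h(7))). h(7) = 3, then g(3) = 8, then f(8) = 5, so the result is 5.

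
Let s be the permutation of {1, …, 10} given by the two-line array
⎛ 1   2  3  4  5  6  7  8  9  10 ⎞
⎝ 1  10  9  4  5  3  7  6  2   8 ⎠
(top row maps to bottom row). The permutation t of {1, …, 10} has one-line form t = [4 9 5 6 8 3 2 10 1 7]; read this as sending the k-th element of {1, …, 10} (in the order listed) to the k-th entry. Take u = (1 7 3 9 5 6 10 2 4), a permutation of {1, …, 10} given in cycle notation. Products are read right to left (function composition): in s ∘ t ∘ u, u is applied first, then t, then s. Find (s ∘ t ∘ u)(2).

Apply the permutations in order: u(2) = 4, then t(4) = 6, then s(6) = 3. So (s ∘ t ∘ u)(2) = 3.

3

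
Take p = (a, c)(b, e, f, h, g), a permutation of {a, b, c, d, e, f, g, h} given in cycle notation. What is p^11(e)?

f

e lies in the 5-cycle (b, e, f, h, g).
Powers repeat with period 5 on this cycle, and 11 mod 5 = 1, so p^11(e) = p^1(e).
Stepping 1 place around the cycle: e → f.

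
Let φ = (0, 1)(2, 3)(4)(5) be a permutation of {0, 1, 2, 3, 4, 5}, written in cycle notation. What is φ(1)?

0

Within (0, 1), 1 ↦ 0.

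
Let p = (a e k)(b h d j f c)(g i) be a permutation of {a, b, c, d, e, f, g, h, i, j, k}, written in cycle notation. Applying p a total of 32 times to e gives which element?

e lies in the 3-cycle (a e k).
Since the cycle has length 3, p^32 acts on it the same as p^2 (32 mod 3 = 2).
Stepping 2 places around the cycle: e → k → a.

a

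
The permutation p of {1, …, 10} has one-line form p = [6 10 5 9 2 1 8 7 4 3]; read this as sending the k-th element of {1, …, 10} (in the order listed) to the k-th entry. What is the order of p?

Decomposing into disjoint cycles gives cycle lengths 4, 2, 2, 2.
The order of p is the least common multiple of its cycle lengths: lcm(4, 2, 2, 2) = 4.

4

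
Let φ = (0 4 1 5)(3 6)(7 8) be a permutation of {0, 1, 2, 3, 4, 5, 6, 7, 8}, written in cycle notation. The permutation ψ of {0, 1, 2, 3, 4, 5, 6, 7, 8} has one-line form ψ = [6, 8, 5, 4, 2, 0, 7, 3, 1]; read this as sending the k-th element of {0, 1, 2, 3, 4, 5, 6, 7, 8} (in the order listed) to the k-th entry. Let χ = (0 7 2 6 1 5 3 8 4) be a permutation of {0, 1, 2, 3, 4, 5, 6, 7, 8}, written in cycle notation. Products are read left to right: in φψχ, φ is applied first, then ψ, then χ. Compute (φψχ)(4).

4

Apply the permutations in order: φ(4) = 1, then ψ(1) = 8, then χ(8) = 4. So (φψχ)(4) = 4.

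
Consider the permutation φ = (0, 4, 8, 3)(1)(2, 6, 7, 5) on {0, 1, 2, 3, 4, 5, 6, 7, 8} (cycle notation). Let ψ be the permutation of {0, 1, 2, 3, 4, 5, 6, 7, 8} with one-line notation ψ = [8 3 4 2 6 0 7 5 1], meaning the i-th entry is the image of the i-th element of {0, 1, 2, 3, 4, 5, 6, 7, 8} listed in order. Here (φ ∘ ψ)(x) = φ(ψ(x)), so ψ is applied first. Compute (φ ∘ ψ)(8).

1

ψ(8) = 1, then φ(1) = 1; composing gives (φ ∘ ψ)(8) = 1.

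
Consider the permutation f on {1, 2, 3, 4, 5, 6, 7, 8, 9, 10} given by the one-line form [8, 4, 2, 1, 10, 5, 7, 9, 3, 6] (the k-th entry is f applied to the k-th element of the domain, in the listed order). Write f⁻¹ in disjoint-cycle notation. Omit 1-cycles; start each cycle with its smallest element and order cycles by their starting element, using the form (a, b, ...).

(1, 4, 2, 3, 9, 8)(5, 6, 10)

The cycle decomposition of f is (1, 8, 9, 3, 2, 4)(5, 10, 6).
The inverse reverses every cycle; in canonical form, f⁻¹ = (1, 4, 2, 3, 9, 8)(5, 6, 10).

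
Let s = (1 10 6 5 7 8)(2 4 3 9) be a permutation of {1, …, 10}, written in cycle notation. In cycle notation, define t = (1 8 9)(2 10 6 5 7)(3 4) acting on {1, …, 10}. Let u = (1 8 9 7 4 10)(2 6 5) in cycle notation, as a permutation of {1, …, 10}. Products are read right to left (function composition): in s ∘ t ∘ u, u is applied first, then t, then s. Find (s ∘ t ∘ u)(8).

Apply the permutations in order: u(8) = 9, then t(9) = 1, then s(1) = 10. So (s ∘ t ∘ u)(8) = 10.

10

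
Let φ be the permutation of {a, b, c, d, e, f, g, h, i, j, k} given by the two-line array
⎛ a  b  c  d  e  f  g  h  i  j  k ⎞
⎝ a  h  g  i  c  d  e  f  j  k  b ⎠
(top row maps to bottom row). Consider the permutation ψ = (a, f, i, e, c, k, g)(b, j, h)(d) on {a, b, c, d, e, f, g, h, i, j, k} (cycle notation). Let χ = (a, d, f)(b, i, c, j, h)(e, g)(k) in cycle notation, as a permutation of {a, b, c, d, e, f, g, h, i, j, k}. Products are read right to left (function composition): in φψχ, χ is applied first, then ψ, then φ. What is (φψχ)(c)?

f

Apply the permutations in order: χ(c) = j, then ψ(j) = h, then φ(h) = f. So (φψχ)(c) = f.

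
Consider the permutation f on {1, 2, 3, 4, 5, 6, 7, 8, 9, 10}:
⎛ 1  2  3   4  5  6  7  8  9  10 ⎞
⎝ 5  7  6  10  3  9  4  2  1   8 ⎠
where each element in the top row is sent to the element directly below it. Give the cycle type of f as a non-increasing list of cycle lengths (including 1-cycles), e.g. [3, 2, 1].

[5, 5]

The disjoint cycles are (1, 5, 3, 6, 9)(2, 7, 4, 10, 8), with lengths 5, 5 in non-increasing order.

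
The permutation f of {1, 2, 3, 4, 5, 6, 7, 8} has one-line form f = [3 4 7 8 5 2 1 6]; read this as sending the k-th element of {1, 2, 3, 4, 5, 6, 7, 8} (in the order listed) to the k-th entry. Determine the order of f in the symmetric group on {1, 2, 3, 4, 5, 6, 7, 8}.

The disjoint-cycle form of f has cycle lengths 4, 3, 1.
The order is lcm(4, 3) = 12.

12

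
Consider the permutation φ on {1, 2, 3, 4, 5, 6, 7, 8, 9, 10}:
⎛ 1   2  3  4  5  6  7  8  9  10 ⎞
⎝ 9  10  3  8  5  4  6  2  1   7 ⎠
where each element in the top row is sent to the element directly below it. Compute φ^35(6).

Tracing 6 → 4 → … returns to 6 after 6 steps, so 6 lies in a 6-cycle (2, 10, 7, 6, 4, 8).
On a 6-cycle, φ^6 is the identity, so φ^35 = φ^5 there (35 ≡ 5 mod 6).
Stepping 5 places around the cycle: 6 → 4 → 8 → 2 → 10 → 7.

7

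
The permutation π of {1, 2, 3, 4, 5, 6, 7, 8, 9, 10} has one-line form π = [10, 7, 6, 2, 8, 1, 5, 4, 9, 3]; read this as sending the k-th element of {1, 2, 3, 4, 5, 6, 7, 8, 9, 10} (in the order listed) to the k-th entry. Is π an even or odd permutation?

In disjoint-cycle form the cycle lengths are 5, 4, 1.
A cycle of length ℓ contributes ℓ−1 transpositions, so π is a product of 4 + 3 = 7 transpositions — odd.

odd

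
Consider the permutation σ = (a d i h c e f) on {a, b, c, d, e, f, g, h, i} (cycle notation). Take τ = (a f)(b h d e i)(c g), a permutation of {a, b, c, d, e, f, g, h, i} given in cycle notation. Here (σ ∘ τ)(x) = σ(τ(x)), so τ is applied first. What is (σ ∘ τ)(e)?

h

First apply τ: τ(e) = i, then σ(i) = h. Thus (σ ∘ τ)(e) = h.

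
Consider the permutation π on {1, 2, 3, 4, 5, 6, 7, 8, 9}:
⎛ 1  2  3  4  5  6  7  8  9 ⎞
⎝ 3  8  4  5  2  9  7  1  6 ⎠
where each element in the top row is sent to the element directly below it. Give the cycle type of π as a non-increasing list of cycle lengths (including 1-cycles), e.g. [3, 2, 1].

[6, 2, 1]

The disjoint cycles are (1, 3, 4, 5, 2, 8)(6, 9)(7), with lengths 6, 2, 1 in non-increasing order.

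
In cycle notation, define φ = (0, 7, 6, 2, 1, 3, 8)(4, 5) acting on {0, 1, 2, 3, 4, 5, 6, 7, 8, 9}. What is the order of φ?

The disjoint cycles have lengths 7, 2, 1.
The order of φ is the least common multiple of its cycle lengths: lcm(7, 2) = 14.

14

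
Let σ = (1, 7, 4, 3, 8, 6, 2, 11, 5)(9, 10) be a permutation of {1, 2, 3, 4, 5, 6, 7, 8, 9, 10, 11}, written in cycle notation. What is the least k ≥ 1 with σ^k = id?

The disjoint cycles have lengths 9, 2.
The order is lcm(9, 2) = 18.

18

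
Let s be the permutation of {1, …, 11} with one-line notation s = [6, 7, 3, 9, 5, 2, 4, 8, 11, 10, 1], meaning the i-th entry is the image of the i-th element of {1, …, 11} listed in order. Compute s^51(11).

6

Tracing 11 → 1 → … returns to 11 after 7 steps, so 11 lies in a 7-cycle (1, 6, 2, 7, 4, 9, 11).
On a 7-cycle, s^7 is the identity, so s^51 = s^2 there (51 ≡ 2 mod 7).
Stepping 2 places around the cycle: 11 → 1 → 6.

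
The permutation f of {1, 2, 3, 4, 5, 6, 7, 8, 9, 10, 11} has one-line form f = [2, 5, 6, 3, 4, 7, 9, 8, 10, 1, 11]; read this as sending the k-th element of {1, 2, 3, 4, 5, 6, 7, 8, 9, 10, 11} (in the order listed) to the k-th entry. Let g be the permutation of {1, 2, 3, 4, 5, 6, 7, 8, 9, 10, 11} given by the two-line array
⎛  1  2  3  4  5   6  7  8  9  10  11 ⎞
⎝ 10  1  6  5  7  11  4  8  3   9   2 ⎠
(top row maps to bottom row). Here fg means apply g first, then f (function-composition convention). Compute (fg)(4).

4

First apply g: g(4) = 5, then f(5) = 4. Thus (fg)(4) = 4.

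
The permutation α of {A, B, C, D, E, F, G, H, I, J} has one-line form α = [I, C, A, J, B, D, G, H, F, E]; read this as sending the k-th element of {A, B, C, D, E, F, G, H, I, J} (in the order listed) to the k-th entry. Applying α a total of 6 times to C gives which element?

Tracing C → A → … returns to C after 8 steps, so C lies in an 8-cycle (A, I, F, D, J, E, B, C).
Advancing 6 steps from C: C → A → I → F → D → J → E.

E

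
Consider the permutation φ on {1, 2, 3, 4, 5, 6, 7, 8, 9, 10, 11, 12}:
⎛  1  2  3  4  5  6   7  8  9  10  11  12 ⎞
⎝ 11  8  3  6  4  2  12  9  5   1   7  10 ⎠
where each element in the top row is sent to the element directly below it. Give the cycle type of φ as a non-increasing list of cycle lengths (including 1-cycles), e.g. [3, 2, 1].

The disjoint cycles are (1 11 7 12 10)(2 8 9 5 4 6)(3), with lengths 6, 5, 1 in non-increasing order.

[6, 5, 1]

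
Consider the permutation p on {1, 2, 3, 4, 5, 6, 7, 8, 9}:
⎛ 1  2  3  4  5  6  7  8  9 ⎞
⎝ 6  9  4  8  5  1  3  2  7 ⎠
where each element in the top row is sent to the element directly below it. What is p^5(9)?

2

Tracing 9 → 7 → … returns to 9 after 6 steps, so 9 lies in a 6-cycle (2 9 7 3 4 8).
Stepping 5 places around the cycle: 9 → 7 → 3 → 4 → 8 → 2.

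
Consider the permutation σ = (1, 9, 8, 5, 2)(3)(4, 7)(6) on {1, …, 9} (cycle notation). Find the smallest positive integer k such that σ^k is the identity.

10

The disjoint cycles have lengths 5, 2, 1, 1.
The order of σ is the least common multiple of its cycle lengths: lcm(5, 2) = 10.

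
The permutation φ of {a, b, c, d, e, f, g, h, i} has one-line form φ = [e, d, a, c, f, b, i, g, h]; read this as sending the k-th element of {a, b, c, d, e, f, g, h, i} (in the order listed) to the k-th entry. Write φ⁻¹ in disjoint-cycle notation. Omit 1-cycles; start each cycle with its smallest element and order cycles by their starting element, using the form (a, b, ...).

(a, c, d, b, f, e)(g, h, i)

The cycle decomposition of φ is (a, e, f, b, d, c)(g, i, h).
Reversing each cycle (and rotating so the smallest element leads) gives φ⁻¹ = (a, c, d, b, f, e)(g, h, i).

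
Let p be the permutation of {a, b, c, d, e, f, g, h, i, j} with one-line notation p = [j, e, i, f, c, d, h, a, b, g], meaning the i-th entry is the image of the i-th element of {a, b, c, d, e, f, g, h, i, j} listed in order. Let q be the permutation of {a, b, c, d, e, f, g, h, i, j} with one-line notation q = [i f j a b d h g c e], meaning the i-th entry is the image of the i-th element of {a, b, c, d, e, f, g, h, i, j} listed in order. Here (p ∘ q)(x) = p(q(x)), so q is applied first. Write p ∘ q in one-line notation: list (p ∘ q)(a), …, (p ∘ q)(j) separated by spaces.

(p ∘ q)(x) = p(q(x)). Computing each image: p(q(a)) = p(i) = b, p(q(b)) = p(f) = d, p(q(c)) = p(j) = g, p(q(d)) = p(a) = j, p(q(e)) = p(b) = e, p(q(f)) = p(d) = f, p(q(g)) = p(h) = a, p(q(h)) = p(g) = h, p(q(i)) = p(c) = i, p(q(j)) = p(e) = c.
Hence p ∘ q = [b d g j e f a h i c].

b d g j e f a h i c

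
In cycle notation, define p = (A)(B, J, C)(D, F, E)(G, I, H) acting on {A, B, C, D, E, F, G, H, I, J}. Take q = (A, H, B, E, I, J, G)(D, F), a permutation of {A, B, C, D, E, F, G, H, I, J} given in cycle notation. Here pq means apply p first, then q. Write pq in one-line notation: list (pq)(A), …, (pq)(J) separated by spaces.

For each element, apply p then q: A → A → H; B → J → G; C → B → E; D → F → D; E → D → F; F → E → I; G → I → J; H → G → A; I → H → B; J → C → C.
So pq in one-line form is H G E D F I J A B C.

H G E D F I J A B C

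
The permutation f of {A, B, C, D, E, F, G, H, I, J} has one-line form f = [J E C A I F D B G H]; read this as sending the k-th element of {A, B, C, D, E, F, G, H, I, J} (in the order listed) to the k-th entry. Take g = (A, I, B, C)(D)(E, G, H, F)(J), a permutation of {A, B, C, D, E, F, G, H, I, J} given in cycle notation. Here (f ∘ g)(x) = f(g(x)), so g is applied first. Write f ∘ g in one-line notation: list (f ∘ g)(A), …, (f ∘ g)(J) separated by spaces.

G C J A D I B F E H

(f ∘ g)(x) = f(g(x)). Computing each image: f(g(A)) = f(I) = G, f(g(B)) = f(C) = C, f(g(C)) = f(A) = J, f(g(D)) = f(D) = A, f(g(E)) = f(G) = D, f(g(F)) = f(E) = I, f(g(G)) = f(H) = B, f(g(H)) = f(F) = F, f(g(I)) = f(B) = E, f(g(J)) = f(J) = H.
Hence f ∘ g = [G C J A D I B F E H].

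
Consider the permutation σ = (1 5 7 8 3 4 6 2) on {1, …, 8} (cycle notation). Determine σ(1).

5

In the cycle (1 5 7 8 3 4 6 2), 1 is followed by 5, so σ(1) = 5.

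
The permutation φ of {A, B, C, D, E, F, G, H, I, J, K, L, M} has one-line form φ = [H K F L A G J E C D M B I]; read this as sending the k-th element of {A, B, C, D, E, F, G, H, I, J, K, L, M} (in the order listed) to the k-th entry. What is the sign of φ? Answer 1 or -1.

In disjoint-cycle form the cycle lengths are 10, 3.
A cycle of length ℓ contributes ℓ−1 transpositions, so φ is a product of 9 + 2 = 11 transpositions — odd.

-1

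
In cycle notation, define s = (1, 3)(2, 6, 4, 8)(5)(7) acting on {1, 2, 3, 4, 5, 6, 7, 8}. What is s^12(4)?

4

4 lies in the 4-cycle (2, 6, 4, 8).
Powers repeat with period 4 on this cycle, and 12 mod 4 = 0, so s^12(4) = s^0(4).
So s^12(4) = 4.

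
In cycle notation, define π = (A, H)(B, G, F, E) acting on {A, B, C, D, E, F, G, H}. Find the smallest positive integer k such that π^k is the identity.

The cycle type of π is (4, 2, 1, 1).
The order is lcm(4, 2) = 4.

4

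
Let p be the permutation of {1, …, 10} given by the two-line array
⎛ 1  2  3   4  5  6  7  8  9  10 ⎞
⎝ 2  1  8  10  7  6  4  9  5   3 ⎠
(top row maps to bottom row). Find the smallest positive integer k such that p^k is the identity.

Writing p as disjoint cycles, the cycle lengths are 7, 2, 1.
Since disjoint cycles commute, ord(p) = lcm(7, 2) = 14.

14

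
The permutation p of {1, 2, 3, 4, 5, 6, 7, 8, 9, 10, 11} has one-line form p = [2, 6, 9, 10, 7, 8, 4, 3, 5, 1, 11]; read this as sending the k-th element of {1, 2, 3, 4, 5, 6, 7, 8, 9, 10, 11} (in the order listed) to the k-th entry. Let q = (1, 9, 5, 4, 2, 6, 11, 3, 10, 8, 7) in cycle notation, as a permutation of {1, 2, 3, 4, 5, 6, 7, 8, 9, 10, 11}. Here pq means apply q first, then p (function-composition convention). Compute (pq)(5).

10

First apply q: q(5) = 4, then p(4) = 10. Thus (pq)(5) = 10.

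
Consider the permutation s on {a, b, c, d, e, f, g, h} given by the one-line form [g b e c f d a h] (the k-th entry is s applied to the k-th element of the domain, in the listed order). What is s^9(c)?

Tracing c → e → … returns to c after 4 steps, so c lies in a 4-cycle (c, e, f, d).
Powers repeat with period 4 on this cycle, and 9 mod 4 = 1, so s^9(c) = s^1(c).
Advancing 1 step from c: c → e.

e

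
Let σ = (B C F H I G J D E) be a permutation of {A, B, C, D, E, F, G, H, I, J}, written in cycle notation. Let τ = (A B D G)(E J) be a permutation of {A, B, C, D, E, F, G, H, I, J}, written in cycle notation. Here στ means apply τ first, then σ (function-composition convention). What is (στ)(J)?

τ(J) = E, then σ(E) = B; composing gives (στ)(J) = B.

B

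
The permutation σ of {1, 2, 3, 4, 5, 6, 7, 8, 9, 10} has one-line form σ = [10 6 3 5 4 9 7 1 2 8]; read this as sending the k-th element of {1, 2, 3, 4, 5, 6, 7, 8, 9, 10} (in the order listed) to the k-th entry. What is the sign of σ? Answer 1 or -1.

In disjoint-cycle form the cycle lengths are 3, 3, 2, 1, 1.
A cycle of length ℓ contributes ℓ−1 transpositions, so σ is a product of 2 + 2 + 1 = 5 transpositions — odd.

-1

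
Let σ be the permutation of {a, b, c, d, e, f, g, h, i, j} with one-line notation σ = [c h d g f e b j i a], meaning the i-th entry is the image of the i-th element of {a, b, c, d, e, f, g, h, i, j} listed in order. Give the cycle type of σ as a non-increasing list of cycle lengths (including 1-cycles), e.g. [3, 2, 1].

[7, 2, 1]

The disjoint cycles are (a c d g b h j)(e f)(i), with lengths 7, 2, 1 in non-increasing order.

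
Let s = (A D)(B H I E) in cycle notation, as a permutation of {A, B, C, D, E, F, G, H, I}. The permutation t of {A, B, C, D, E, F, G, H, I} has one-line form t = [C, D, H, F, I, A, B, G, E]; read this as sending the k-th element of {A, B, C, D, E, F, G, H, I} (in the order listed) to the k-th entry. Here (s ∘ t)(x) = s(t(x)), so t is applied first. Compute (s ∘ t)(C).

I

(s ∘ t)(C) = s(t(C)). t(C) = H, then s(H) = I. So (s ∘ t)(C) = I.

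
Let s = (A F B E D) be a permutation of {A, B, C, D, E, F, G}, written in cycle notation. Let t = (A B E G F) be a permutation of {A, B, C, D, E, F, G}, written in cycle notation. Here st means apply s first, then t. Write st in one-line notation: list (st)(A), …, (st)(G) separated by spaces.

(st)(x) = t(s(x)). Computing each image: t(s(A)) = t(F) = A, t(s(B)) = t(E) = G, t(s(C)) = t(C) = C, t(s(D)) = t(A) = B, t(s(E)) = t(D) = D, t(s(F)) = t(B) = E, t(s(G)) = t(G) = F.
Hence st = [A G C B D E F].

A G C B D E F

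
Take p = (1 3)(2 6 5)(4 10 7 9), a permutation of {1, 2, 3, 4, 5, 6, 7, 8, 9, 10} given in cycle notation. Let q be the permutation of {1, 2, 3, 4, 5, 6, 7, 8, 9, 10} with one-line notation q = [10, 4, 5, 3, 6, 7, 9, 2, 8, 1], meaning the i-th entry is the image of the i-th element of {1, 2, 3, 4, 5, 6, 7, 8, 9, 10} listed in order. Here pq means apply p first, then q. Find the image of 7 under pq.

p(7) = 9, then q(9) = 8; composing gives (pq)(7) = 8.

8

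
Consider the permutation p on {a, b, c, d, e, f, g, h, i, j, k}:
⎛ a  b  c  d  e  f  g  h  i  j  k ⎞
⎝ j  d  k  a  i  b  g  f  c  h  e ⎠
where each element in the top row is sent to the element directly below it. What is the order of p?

12

Writing p as disjoint cycles, the cycle lengths are 6, 4, 1.
Since disjoint cycles commute, ord(p) = lcm(6, 4) = 12.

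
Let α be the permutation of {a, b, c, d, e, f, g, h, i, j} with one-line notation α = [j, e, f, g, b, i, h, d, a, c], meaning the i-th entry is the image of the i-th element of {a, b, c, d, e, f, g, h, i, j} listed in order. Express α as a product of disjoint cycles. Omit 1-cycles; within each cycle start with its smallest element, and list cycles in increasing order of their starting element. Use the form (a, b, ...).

(a, j, c, f, i)(b, e)(d, g, h)

From a: a → j → c → f → i → a, closing the cycle (a, j, c, f, i).
Continuing from each remaining unvisited element yields (a, j, c, f, i)(b, e)(d, g, h).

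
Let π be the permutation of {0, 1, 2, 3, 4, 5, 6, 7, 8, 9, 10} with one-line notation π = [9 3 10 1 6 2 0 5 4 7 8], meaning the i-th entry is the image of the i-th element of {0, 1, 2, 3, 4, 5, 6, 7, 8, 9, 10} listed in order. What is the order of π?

Decomposing into disjoint cycles gives cycle lengths 9, 2.
Since disjoint cycles commute, ord(π) = lcm(9, 2) = 18.

18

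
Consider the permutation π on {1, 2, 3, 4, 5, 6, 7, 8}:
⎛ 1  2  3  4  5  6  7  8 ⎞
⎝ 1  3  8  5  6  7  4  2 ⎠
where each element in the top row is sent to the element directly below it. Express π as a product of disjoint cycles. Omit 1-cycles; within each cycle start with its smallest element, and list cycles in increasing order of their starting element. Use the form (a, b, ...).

(2, 3, 8)(4, 5, 6, 7)

Iterating π from 2 gives 2 → 3 → 8 → 2; that is the 3-cycle (2, 3, 8).
Repeating from the next unused element and collecting all non-trivial cycles gives (2, 3, 8)(4, 5, 6, 7).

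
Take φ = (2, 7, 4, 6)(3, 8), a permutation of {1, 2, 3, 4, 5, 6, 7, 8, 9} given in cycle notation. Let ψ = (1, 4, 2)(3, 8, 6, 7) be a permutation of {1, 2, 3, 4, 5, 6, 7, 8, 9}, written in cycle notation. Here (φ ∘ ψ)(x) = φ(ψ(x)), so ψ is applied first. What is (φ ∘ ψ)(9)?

9

First apply ψ: ψ(9) = 9, then φ(9) = 9. Thus (φ ∘ ψ)(9) = 9.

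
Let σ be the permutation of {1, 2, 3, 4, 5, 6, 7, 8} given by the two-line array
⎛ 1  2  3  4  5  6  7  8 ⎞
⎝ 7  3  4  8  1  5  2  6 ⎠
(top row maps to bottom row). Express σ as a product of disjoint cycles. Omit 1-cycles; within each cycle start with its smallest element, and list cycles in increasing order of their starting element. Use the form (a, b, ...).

Start at 1 and follow images: 1 → 7 → 2 → 3 → 4 → 8 → 6 → 5 → 1, giving the cycle (1, 7, 2, 3, 4, 8, 6, 5).
Continuing from each remaining unvisited element yields (1, 7, 2, 3, 4, 8, 6, 5).

(1, 7, 2, 3, 4, 8, 6, 5)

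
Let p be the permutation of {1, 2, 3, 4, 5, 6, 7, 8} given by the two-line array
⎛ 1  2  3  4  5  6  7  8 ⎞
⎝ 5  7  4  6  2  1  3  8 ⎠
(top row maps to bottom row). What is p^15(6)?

1

Tracing 6 → 1 → … returns to 6 after 7 steps, so 6 lies in a 7-cycle (1, 5, 2, 7, 3, 4, 6).
Powers repeat with period 7 on this cycle, and 15 mod 7 = 1, so p^15(6) = p^1(6).
Stepping 1 place around the cycle: 6 → 1.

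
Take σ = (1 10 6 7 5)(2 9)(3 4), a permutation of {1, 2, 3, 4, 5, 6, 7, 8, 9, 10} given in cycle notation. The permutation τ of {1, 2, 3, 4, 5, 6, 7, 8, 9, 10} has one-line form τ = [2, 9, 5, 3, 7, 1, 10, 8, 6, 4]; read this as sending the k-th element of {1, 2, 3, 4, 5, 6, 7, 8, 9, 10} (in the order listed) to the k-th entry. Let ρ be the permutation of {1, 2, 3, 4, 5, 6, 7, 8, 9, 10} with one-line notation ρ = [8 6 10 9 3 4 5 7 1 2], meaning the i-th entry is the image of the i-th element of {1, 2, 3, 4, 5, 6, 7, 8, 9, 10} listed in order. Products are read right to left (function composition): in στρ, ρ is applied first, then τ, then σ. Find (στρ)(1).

8

Chase 1: ρ(1) = 8; τ(8) = 8; σ(8) = 8. Hence (στρ)(1) = 8.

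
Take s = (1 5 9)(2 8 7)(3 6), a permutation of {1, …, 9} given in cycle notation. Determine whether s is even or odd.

The cycle lengths are 3, 3, 2, 1.
A cycle is odd iff its length is even; s has 1 even-length cycle, so sgn(s) = (−1)^1 and s is odd.

odd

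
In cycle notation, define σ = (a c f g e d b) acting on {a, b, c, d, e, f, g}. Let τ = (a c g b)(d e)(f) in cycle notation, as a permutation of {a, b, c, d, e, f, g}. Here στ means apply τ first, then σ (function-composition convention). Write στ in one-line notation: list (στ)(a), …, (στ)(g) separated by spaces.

(στ)(x) = σ(τ(x)). Computing each image: σ(τ(a)) = σ(c) = f, σ(τ(b)) = σ(a) = c, σ(τ(c)) = σ(g) = e, σ(τ(d)) = σ(e) = d, σ(τ(e)) = σ(d) = b, σ(τ(f)) = σ(f) = g, σ(τ(g)) = σ(b) = a.
Hence στ = [f c e d b g a].

f c e d b g a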